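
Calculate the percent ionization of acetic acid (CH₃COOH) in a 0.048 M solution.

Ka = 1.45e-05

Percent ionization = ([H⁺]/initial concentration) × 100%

Using Ka equilibrium: x² + Ka×x - Ka×C = 0. Solving: [H⁺] = 8.2705e-04. Percent = (8.2705e-04/0.048) × 100

Percent ionization = 1.72%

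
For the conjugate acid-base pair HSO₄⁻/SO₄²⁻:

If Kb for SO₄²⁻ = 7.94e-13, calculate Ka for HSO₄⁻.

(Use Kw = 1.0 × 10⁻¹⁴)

For a conjugate pair Ka × Kb = Kw, so Ka = Kw/Kb = 1.0 × 10⁻¹⁴ / 7.94e-13 = 1.26e-02.

K_a = 1.26e-02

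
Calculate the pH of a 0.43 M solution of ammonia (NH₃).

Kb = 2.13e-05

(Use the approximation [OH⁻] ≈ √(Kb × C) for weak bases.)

[OH⁻] = √(Kb × C) = √(2.13e-05 × 0.43) = 3.0264e-03. pOH = 2.52, pH = 14 - pOH

pH = 11.48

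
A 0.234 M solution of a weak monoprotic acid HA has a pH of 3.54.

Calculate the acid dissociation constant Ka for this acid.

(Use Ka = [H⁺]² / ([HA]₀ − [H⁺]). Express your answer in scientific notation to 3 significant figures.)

[H⁺] = 10^(−pH) = 10^(−3.54) = 2.884e-04 M. For HA ⇌ H⁺ + A⁻, Ka = [H⁺][A⁻]/[HA] = [H⁺]² / ([HA]₀ − [H⁺]) = (2.884e-04)² / (0.234 − 2.884e-04) = 3.56e-07.

K_a = 3.56e-07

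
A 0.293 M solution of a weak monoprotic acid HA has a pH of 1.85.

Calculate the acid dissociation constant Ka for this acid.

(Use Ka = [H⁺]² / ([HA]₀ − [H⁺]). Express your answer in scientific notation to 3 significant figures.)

[H⁺] = 10^(−pH) = 10^(−1.85) = 1.413e-02 M. For HA ⇌ H⁺ + A⁻, Ka = [H⁺][A⁻]/[HA] = [H⁺]² / ([HA]₀ − [H⁺]) = (1.413e-02)² / (0.293 − 1.413e-02) = 7.15e-04.

K_a = 7.15e-04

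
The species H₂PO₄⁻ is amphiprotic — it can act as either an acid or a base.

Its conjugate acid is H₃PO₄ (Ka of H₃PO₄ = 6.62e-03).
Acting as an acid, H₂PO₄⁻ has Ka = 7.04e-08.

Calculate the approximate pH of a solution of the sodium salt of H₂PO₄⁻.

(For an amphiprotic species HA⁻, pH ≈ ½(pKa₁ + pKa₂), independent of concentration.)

pKa₁ = -log(6.62e-03) = 2.18; pKa₂ = -log(7.04e-08) = 7.15. For an amphiprotic species, pH ≈ ½(pKa₁ + pKa₂) = ½(2.18 + 7.15) = 4.67.

pH = 4.67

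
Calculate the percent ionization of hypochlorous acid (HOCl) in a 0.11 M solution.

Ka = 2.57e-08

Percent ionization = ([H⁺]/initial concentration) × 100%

Using Ka equilibrium: x² + Ka×x - Ka×C = 0. Solving: [H⁺] = 5.3157e-05. Percent = (5.3157e-05/0.11) × 100

Percent ionization = 0.0483%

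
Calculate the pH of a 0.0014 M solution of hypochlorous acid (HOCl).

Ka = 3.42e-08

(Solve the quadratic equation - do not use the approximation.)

x² + Ka×x - Ka×C = 0. Using quadratic formula: [H⁺] = 6.9025e-06

pH = 5.16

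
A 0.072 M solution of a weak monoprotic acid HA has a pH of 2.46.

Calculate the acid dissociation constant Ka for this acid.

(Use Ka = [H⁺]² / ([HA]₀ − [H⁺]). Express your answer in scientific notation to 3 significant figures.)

[H⁺] = 10^(−pH) = 10^(−2.46) = 3.467e-03 M. For HA ⇌ H⁺ + A⁻, Ka = [H⁺][A⁻]/[HA] = [H⁺]² / ([HA]₀ − [H⁺]) = (3.467e-03)² / (0.072 − 3.467e-03) = 1.75e-04.

K_a = 1.75e-04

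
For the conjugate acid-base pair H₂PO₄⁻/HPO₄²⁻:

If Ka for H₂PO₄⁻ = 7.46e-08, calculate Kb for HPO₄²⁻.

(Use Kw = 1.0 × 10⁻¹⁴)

For a conjugate pair Ka × Kb = Kw, so Kb = Kw/Ka = 1.0 × 10⁻¹⁴ / 7.46e-08 = 1.34e-07.

K_b = 1.34e-07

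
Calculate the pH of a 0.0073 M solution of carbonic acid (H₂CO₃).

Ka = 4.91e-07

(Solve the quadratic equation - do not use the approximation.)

x² + Ka×x - Ka×C = 0. Using quadratic formula: [H⁺] = 5.9624e-05

pH = 4.22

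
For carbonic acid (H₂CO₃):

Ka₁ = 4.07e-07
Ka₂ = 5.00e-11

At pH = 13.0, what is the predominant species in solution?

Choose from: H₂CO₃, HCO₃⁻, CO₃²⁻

pKa₁ = 6.39, pKa₂ = 10.30. For a polyprotic acid the predominant species crosses at each pKa: below pKa_n the protonated form dominates, above it the deprotonated form does. At pH = 13.0, the predominant species is CO₃²⁻.

CO₃²⁻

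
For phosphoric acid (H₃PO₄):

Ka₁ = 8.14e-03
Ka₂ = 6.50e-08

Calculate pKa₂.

pKa₂ = -log(Ka₂) = -log(6.50e-08) = 7.19.

pK_{a2} = 7.19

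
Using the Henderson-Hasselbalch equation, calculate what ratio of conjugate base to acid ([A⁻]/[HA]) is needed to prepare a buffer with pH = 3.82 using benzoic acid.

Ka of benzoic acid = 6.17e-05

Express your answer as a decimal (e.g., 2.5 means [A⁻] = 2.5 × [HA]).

pKa = -log(6.17e-05) = 4.2097. pH = pKa + log([A⁻]/[HA]), so log([A⁻]/[HA]) = pH − pKa = 3.82 − 4.2097 = -0.3897. [A⁻]/[HA] = 10^(-0.3897) = 0.408

[A⁻]/[HA] = 0.408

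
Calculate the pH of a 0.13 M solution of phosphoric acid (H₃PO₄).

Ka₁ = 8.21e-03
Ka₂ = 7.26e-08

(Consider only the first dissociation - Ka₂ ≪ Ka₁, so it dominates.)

First dissociation dominates. From Ka₁ = [H⁺][HA⁻]/[H₂A], x² + Ka₁·x − Ka₁·C = 0 with C = 0.13 M and Ka₁ = 8.21e-03. Solving: [H⁺] = (−Ka₁ + √(Ka₁² + 4·Ka₁·C)) / 2 = 2.8821e-02 M. pH = -log(2.8821e-02) = 1.54.

pH = 1.54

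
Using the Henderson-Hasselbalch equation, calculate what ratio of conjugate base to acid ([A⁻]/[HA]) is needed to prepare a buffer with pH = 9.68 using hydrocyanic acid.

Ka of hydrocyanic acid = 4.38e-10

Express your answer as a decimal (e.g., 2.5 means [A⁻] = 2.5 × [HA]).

pKa = -log(4.38e-10) = 9.3585. pH = pKa + log([A⁻]/[HA]), so log([A⁻]/[HA]) = pH − pKa = 9.68 − 9.3585 = 0.3215. [A⁻]/[HA] = 10^(0.3215) = 2.10

[A⁻]/[HA] = 2.10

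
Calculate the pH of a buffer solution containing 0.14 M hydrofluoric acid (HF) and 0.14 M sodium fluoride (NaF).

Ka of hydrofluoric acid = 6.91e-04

pKa = -log(6.91e-04) = 3.16. pH = pKa + log([A⁻]/[HA]) = 3.16 + log(0.14/0.14)

pH = 3.16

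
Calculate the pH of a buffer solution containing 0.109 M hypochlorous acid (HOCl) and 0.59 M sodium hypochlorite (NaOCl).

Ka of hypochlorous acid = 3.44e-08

pKa = -log(3.44e-08) = 7.46. pH = pKa + log([A⁻]/[HA]) = 7.46 + log(0.59/0.109)

pH = 8.20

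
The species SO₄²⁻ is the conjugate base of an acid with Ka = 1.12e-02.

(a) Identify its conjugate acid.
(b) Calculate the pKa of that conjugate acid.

(a) The conjugate acid is formed by adding one H⁺ to SO₄²⁻, giving HSO₄⁻. (b) pKa = -log(Ka) = -log(1.12e-02) = 1.95.

Conjugate acid: HSO₄⁻; pK_a = 1.95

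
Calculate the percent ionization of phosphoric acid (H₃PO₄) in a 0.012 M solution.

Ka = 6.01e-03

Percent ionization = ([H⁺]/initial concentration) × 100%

Using Ka equilibrium: x² + Ka×x - Ka×C = 0. Solving: [H⁺] = 6.0033e-03. Percent = (6.0033e-03/0.012) × 100

Percent ionization = 50%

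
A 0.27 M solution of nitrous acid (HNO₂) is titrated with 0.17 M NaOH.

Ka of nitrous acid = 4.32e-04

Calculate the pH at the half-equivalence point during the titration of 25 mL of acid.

At half-equivalence [HA] = [A⁻], so Henderson-Hasselbalch gives pH = pKa = -log(4.32e-04) = 3.36.

pH = pKa = 3.36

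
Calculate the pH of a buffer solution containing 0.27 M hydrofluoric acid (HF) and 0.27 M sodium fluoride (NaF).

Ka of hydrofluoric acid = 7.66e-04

pKa = -log(7.66e-04) = 3.12. pH = pKa + log([A⁻]/[HA]) = 3.12 + log(0.27/0.27)

pH = 3.12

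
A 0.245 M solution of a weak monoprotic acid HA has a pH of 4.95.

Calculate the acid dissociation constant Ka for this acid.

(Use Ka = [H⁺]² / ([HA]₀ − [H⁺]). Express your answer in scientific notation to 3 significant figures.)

[H⁺] = 10^(−pH) = 10^(−4.95) = 1.122e-05 M. For HA ⇌ H⁺ + A⁻, Ka = [H⁺][A⁻]/[HA] = [H⁺]² / ([HA]₀ − [H⁺]) = (1.122e-05)² / (0.245 − 1.122e-05) = 5.14e-10.

K_a = 5.14e-10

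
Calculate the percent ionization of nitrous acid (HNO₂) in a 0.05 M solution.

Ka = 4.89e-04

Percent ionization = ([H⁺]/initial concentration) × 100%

Using Ka equilibrium: x² + Ka×x - Ka×C = 0. Solving: [H⁺] = 4.7062e-03. Percent = (4.7062e-03/0.05) × 100

Percent ionization = 9.41%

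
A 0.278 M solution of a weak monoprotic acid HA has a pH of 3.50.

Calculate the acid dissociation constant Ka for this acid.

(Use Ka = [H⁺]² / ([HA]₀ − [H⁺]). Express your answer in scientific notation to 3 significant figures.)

[H⁺] = 10^(−pH) = 10^(−3.50) = 3.162e-04 M. For HA ⇌ H⁺ + A⁻, Ka = [H⁺][A⁻]/[HA] = [H⁺]² / ([HA]₀ − [H⁺]) = (3.162e-04)² / (0.278 − 3.162e-04) = 3.60e-07.

K_a = 3.60e-07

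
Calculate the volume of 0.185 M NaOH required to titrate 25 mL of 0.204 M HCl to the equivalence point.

At equivalence: moles acid = moles base. moles HCl = 0.204 × 25/1000 = 0.0051 mol. V_base = moles / 0.185 × 1000 = 27.6 mL.

V_{base} = 27.6 mL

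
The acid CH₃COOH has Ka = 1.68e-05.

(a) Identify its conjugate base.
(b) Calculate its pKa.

(a) The conjugate base is formed by removing one H⁺ from CH₃COOH, giving CH₃COO⁻. (b) pKa = -log(Ka) = -log(1.68e-05) = 4.77.

Conjugate base: CH₃COO⁻; pK_a = 4.77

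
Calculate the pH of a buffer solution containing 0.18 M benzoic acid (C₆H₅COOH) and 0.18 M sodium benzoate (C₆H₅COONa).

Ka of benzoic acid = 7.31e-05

pKa = -log(7.31e-05) = 4.14. pH = pKa + log([A⁻]/[HA]) = 4.14 + log(0.18/0.18)

pH = 4.14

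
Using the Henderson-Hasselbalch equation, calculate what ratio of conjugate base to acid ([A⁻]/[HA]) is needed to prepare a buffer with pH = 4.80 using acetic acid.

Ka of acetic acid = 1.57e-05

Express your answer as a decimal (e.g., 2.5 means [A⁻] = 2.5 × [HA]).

pKa = -log(1.57e-05) = 4.8041. pH = pKa + log([A⁻]/[HA]), so log([A⁻]/[HA]) = pH − pKa = 4.80 − 4.8041 = -0.0041. [A⁻]/[HA] = 10^(-0.0041) = 0.991

[A⁻]/[HA] = 0.991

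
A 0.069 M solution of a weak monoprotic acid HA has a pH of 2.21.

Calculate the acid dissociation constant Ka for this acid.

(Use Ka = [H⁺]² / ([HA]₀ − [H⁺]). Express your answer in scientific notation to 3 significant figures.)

[H⁺] = 10^(−pH) = 10^(−2.21) = 6.166e-03 M. For HA ⇌ H⁺ + A⁻, Ka = [H⁺][A⁻]/[HA] = [H⁺]² / ([HA]₀ − [H⁺]) = (6.166e-03)² / (0.069 − 6.166e-03) = 6.05e-04.

K_a = 6.05e-04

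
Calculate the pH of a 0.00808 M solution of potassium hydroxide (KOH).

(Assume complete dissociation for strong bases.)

[OH⁻] = 0.00808 M for strong base. pOH = -log[OH⁻] = 2.09, pH = 14 - pOH

pH = 11.91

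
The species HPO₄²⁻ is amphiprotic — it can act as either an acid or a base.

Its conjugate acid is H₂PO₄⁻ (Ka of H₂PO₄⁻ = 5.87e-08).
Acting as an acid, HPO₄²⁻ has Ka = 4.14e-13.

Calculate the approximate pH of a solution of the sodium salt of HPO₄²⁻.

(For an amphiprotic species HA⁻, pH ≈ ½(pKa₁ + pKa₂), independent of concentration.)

pKa₁ = -log(5.87e-08) = 7.23; pKa₂ = -log(4.14e-13) = 12.38. For an amphiprotic species, pH ≈ ½(pKa₁ + pKa₂) = ½(7.23 + 12.38) = 9.81.

pH = 9.81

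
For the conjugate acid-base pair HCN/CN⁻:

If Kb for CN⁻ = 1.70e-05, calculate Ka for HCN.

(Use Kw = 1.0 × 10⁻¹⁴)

For a conjugate pair Ka × Kb = Kw, so Ka = Kw/Kb = 1.0 × 10⁻¹⁴ / 1.70e-05 = 5.88e-10.

K_a = 5.88e-10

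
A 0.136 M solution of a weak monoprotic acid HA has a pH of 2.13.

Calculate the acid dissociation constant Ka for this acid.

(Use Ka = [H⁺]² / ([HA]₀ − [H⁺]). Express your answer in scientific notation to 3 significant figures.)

[H⁺] = 10^(−pH) = 10^(−2.13) = 7.413e-03 M. For HA ⇌ H⁺ + A⁻, Ka = [H⁺][A⁻]/[HA] = [H⁺]² / ([HA]₀ − [H⁺]) = (7.413e-03)² / (0.136 − 7.413e-03) = 4.27e-04.

K_a = 4.27e-04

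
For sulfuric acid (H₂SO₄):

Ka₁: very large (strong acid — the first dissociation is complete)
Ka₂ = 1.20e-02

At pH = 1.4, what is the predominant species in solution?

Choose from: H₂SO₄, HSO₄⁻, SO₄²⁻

The first dissociation is complete, so H₂SO₄ itself is never the predominant species in water; pKa₂ = -log(1.20e-02) = 1.92. For a polyprotic acid the predominant species crosses at each pKa: below pKa_n the protonated form dominates, above it the deprotonated form does. At pH = 1.4, the predominant species is HSO₄⁻.

HSO₄⁻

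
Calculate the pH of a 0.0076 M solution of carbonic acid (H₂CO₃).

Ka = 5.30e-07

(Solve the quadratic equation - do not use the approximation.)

x² + Ka×x - Ka×C = 0. Using quadratic formula: [H⁺] = 6.3202e-05

pH = 4.20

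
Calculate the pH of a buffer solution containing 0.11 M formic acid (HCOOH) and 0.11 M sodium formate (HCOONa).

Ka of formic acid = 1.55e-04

pKa = -log(1.55e-04) = 3.81. pH = pKa + log([A⁻]/[HA]) = 3.81 + log(0.11/0.11)

pH = 3.81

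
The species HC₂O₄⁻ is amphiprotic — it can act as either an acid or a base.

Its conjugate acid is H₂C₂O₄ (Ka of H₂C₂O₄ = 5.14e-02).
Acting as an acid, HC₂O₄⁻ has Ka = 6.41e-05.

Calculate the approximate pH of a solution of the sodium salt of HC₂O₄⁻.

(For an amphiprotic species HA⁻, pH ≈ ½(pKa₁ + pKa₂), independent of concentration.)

pKa₁ = -log(5.14e-02) = 1.29; pKa₂ = -log(6.41e-05) = 4.19. For an amphiprotic species, pH ≈ ½(pKa₁ + pKa₂) = ½(1.29 + 4.19) = 2.74.

pH = 2.74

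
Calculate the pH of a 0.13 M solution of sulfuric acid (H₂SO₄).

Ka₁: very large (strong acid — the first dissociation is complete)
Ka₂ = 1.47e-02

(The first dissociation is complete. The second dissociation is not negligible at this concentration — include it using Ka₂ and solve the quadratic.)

First dissociation is complete: [H⁺]₀ = [HSO₄⁻]₀ = C = 0.13 M. Second dissociation HSO₄⁻ ⇌ H⁺ + SO₄²⁻: let x = [SO₄²⁻]. Ka₂ = (C + x)·x / (C − x) = 1.47e-02 → x² + (C + Ka₂)·x − Ka₂·C = 0 → x² + 0.14470·x − 1.911e-03 = 0. x = (−0.14470 + √(0.14470² + 4 × 1.911e-03)) / 2 = 1.2181e-02 M. [H⁺] = C + x = 0.13 + 1.2181e-02 = 1.4218e-01 M. pH = -log(1.4218e-01) = 0.85.

pH = 0.85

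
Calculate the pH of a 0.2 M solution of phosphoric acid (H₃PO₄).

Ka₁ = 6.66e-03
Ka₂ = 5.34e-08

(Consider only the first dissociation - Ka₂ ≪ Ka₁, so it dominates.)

First dissociation dominates. From Ka₁ = [H⁺][HA⁻]/[H₂A], x² + Ka₁·x − Ka₁·C = 0 with C = 0.2 M and Ka₁ = 6.66e-03. Solving: [H⁺] = (−Ka₁ + √(Ka₁² + 4·Ka₁·C)) / 2 = 3.3318e-02 M. pH = -log(3.3318e-02) = 1.48.

pH = 1.48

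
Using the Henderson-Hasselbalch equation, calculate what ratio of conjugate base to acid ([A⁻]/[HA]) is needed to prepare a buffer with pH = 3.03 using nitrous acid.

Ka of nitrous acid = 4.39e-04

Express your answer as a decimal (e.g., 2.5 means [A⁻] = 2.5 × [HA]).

pKa = -log(4.39e-04) = 3.3575. pH = pKa + log([A⁻]/[HA]), so log([A⁻]/[HA]) = pH − pKa = 3.03 − 3.3575 = -0.3275. [A⁻]/[HA] = 10^(-0.3275) = 0.470

[A⁻]/[HA] = 0.470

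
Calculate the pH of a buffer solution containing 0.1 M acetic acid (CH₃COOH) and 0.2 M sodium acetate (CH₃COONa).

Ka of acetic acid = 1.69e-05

pKa = -log(1.69e-05) = 4.77. pH = pKa + log([A⁻]/[HA]) = 4.77 + log(0.2/0.1)

pH = 5.07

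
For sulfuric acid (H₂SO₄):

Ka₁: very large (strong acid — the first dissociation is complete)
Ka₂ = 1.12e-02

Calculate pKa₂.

pKa₂ = -log(Ka₂) = -log(1.12e-02) = 1.95.

pK_{a2} = 1.95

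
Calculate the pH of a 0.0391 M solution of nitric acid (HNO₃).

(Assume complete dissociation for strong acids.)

[H⁺] = 0.0391 M for strong acid. pH = -log[H⁺] = -log(0.0391)

pH = 1.41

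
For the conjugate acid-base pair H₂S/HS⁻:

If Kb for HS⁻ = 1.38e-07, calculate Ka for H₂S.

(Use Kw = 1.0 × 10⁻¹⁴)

For a conjugate pair Ka × Kb = Kw, so Ka = Kw/Kb = 1.0 × 10⁻¹⁴ / 1.38e-07 = 7.25e-08.

K_a = 7.25e-08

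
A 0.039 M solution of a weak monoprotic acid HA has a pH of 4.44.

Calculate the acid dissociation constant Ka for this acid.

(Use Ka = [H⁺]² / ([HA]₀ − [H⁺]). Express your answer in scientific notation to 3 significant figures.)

[H⁺] = 10^(−pH) = 10^(−4.44) = 3.631e-05 M. For HA ⇌ H⁺ + A⁻, Ka = [H⁺][A⁻]/[HA] = [H⁺]² / ([HA]₀ − [H⁺]) = (3.631e-05)² / (0.039 − 3.631e-05) = 3.38e-08.

K_a = 3.38e-08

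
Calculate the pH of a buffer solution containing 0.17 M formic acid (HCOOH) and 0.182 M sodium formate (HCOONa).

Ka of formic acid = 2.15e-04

pKa = -log(2.15e-04) = 3.67. pH = pKa + log([A⁻]/[HA]) = 3.67 + log(0.182/0.17)

pH = 3.70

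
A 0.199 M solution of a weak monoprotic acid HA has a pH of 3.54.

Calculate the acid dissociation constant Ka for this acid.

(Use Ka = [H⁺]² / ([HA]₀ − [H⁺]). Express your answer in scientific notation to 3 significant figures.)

[H⁺] = 10^(−pH) = 10^(−3.54) = 2.884e-04 M. For HA ⇌ H⁺ + A⁻, Ka = [H⁺][A⁻]/[HA] = [H⁺]² / ([HA]₀ − [H⁺]) = (2.884e-04)² / (0.199 − 2.884e-04) = 4.19e-07.

K_a = 4.19e-07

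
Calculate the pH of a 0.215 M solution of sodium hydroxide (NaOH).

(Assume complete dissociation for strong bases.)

[OH⁻] = 0.215 M for strong base. pOH = -log[OH⁻] = 0.67, pH = 14 - pOH

pH = 13.33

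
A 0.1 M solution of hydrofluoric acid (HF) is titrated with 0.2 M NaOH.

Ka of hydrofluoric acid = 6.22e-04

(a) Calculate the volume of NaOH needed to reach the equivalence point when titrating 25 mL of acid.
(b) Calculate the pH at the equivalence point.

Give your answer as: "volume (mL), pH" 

moles acid = 0.1 × 25/1000 = 0.0025 mol; V_base = moles/0.2 × 1000 = 12.5 mL. At equivalence only the conjugate base is present: [A⁻] = 0.0025/0.037 = 6.6667e-02 M. Kb = Kw/Ka = 1.61e-11; [OH⁻] = √(Kb × [A⁻]) = 1.0353e-06; pOH = 5.98; pH = 14 - pOH = 8.02.

V = 12.5 mL, pH = 8.02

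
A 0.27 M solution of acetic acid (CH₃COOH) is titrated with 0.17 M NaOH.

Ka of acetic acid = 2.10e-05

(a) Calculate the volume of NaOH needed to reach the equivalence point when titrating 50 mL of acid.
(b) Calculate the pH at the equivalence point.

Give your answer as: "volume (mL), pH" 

moles acid = 0.27 × 50/1000 = 0.0135 mol; V_base = moles/0.17 × 1000 = 79.4 mL. At equivalence only the conjugate base is present: [A⁻] = 0.0135/0.129 = 1.0432e-01 M. Kb = Kw/Ka = 4.76e-10; [OH⁻] = √(Kb × [A⁻]) = 7.0481e-06; pOH = 5.15; pH = 14 - pOH = 8.85.

V = 79.4 mL, pH = 8.85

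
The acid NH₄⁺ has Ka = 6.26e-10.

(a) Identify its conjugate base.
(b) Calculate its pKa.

(a) The conjugate base is formed by removing one H⁺ from NH₄⁺, giving NH₃. (b) pKa = -log(Ka) = -log(6.26e-10) = 9.20.

Conjugate base: NH₃; pK_a = 9.20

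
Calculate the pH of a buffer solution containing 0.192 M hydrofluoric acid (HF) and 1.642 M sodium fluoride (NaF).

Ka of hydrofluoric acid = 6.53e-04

pKa = -log(6.53e-04) = 3.19. pH = pKa + log([A⁻]/[HA]) = 3.19 + log(1.642/0.192)

pH = 4.12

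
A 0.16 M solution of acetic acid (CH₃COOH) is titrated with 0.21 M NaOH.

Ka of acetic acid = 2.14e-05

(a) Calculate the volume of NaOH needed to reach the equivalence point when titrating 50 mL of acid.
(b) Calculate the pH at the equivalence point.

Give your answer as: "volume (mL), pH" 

moles acid = 0.16 × 50/1000 = 0.008 mol; V_base = moles/0.21 × 1000 = 38.1 mL. At equivalence only the conjugate base is present: [A⁻] = 0.008/0.088 = 9.0811e-02 M. Kb = Kw/Ka = 4.67e-10; [OH⁻] = √(Kb × [A⁻]) = 6.5142e-06; pOH = 5.19; pH = 14 - pOH = 8.81.

V = 38.1 mL, pH = 8.81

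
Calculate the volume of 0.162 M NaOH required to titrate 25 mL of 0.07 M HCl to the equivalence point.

At equivalence: moles acid = moles base. moles HCl = 0.07 × 25/1000 = 0.00175 mol. V_base = moles / 0.162 × 1000 = 10.8 mL.

V_{base} = 10.8 mL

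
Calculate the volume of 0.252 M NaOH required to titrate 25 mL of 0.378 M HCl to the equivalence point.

At equivalence: moles acid = moles base. moles HCl = 0.378 × 25/1000 = 0.00945 mol. V_base = moles / 0.252 × 1000 = 37.5 mL.

V_{base} = 37.5 mL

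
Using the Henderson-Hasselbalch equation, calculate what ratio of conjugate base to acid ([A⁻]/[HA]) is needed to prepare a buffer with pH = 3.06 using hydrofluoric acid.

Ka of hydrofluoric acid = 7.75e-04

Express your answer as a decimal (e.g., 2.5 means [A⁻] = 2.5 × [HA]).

pKa = -log(7.75e-04) = 3.1107. pH = pKa + log([A⁻]/[HA]), so log([A⁻]/[HA]) = pH − pKa = 3.06 − 3.1107 = -0.0507. [A⁻]/[HA] = 10^(-0.0507) = 0.890

[A⁻]/[HA] = 0.890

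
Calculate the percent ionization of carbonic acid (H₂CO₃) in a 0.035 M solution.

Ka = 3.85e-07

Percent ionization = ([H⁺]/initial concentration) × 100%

Using Ka equilibrium: x² + Ka×x - Ka×C = 0. Solving: [H⁺] = 1.1589e-04. Percent = (1.1589e-04/0.035) × 100

Percent ionization = 0.331%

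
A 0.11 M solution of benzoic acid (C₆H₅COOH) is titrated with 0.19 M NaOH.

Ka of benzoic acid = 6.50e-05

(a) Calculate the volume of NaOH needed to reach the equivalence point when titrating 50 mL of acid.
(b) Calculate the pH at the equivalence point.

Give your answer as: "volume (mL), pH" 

moles acid = 0.11 × 50/1000 = 0.0055 mol; V_base = moles/0.19 × 1000 = 28.9 mL. At equivalence only the conjugate base is present: [A⁻] = 0.0055/0.079 = 6.9667e-02 M. Kb = Kw/Ka = 1.54e-10; [OH⁻] = √(Kb × [A⁻]) = 3.2738e-06; pOH = 5.48; pH = 14 - pOH = 8.52.

V = 28.9 mL, pH = 8.52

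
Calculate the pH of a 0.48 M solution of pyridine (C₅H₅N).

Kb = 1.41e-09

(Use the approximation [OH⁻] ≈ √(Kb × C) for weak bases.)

[OH⁻] = √(Kb × C) = √(1.41e-09 × 0.48) = 2.6015e-05. pOH = 4.58, pH = 14 - pOH

pH = 9.42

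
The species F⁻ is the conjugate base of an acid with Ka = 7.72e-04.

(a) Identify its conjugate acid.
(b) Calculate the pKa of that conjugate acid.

(a) The conjugate acid is formed by adding one H⁺ to F⁻, giving HF. (b) pKa = -log(Ka) = -log(7.72e-04) = 3.11.

Conjugate acid: HF; pK_a = 3.11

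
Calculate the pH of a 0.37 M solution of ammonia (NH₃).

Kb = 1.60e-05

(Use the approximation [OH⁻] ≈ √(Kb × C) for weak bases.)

[OH⁻] = √(Kb × C) = √(1.60e-05 × 0.37) = 2.4331e-03. pOH = 2.61, pH = 14 - pOH

pH = 11.39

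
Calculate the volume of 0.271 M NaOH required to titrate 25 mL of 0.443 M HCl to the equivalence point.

At equivalence: moles acid = moles base. moles HCl = 0.443 × 25/1000 = 0.01107 mol. V_base = moles / 0.271 × 1000 = 40.9 mL.

V_{base} = 40.9 mL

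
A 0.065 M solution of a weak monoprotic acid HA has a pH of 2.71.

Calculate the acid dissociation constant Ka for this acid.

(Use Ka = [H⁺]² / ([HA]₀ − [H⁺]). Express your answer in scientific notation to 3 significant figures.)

[H⁺] = 10^(−pH) = 10^(−2.71) = 1.950e-03 M. For HA ⇌ H⁺ + A⁻, Ka = [H⁺][A⁻]/[HA] = [H⁺]² / ([HA]₀ − [H⁺]) = (1.950e-03)² / (0.065 − 1.950e-03) = 6.03e-05.

K_a = 6.03e-05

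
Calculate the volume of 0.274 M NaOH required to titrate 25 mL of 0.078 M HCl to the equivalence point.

At equivalence: moles acid = moles base. moles HCl = 0.078 × 25/1000 = 0.00195 mol. V_base = moles / 0.274 × 1000 = 7.1 mL.

V_{base} = 7.1 mL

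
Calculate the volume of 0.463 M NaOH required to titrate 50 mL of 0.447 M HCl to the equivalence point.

At equivalence: moles acid = moles base. moles HCl = 0.447 × 50/1000 = 0.02235 mol. V_base = moles / 0.463 × 1000 = 48.3 mL.

V_{base} = 48.3 mL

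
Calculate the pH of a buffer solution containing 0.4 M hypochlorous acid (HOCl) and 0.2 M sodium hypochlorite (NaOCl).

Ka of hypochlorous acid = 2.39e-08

pKa = -log(2.39e-08) = 7.62. pH = pKa + log([A⁻]/[HA]) = 7.62 + log(0.2/0.4)

pH = 7.32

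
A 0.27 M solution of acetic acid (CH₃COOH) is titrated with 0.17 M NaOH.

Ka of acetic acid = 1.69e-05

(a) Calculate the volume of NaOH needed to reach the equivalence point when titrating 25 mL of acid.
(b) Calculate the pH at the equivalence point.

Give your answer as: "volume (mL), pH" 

moles acid = 0.27 × 25/1000 = 0.00675 mol; V_base = moles/0.17 × 1000 = 39.7 mL. At equivalence only the conjugate base is present: [A⁻] = 0.00675/0.065 = 1.0432e-01 M. Kb = Kw/Ka = 5.92e-10; [OH⁻] = √(Kb × [A⁻]) = 7.8566e-06; pOH = 5.10; pH = 14 - pOH = 8.90.

V = 39.7 mL, pH = 8.90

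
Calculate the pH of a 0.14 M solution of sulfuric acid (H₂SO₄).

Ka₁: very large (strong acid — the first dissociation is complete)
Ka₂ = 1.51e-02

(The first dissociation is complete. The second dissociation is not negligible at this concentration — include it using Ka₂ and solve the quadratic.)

First dissociation is complete: [H⁺]₀ = [HSO₄⁻]₀ = C = 0.14 M. Second dissociation HSO₄⁻ ⇌ H⁺ + SO₄²⁻: let x = [SO₄²⁻]. Ka₂ = (C + x)·x / (C − x) = 1.51e-02 → x² + (C + Ka₂)·x − Ka₂·C = 0 → x² + 0.15510·x − 2.114e-03 = 0. x = (−0.15510 + √(0.15510² + 4 × 2.114e-03)) / 2 = 1.2605e-02 M. [H⁺] = C + x = 0.14 + 1.2605e-02 = 1.5261e-01 M. pH = -log(1.5261e-01) = 0.82.

pH = 0.82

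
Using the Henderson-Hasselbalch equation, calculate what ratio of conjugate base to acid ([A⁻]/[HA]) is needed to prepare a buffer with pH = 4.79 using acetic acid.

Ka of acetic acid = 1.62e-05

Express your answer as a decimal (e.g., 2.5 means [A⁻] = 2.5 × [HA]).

pKa = -log(1.62e-05) = 4.7905. pH = pKa + log([A⁻]/[HA]), so log([A⁻]/[HA]) = pH − pKa = 4.79 − 4.7905 = -0.0005. [A⁻]/[HA] = 10^(-0.0005) = 0.999

[A⁻]/[HA] = 0.999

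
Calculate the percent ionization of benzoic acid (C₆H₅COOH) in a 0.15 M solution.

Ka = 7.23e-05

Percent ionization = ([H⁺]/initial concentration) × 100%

Using Ka equilibrium: x² + Ka×x - Ka×C = 0. Solving: [H⁺] = 3.2572e-03. Percent = (3.2572e-03/0.15) × 100

Percent ionization = 2.17%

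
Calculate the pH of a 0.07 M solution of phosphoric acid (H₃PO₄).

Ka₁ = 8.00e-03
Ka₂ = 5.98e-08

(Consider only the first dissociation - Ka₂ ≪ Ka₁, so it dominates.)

First dissociation dominates. From Ka₁ = [H⁺][HA⁻]/[H₂A], x² + Ka₁·x − Ka₁·C = 0 with C = 0.07 M and Ka₁ = 8.00e-03. Solving: [H⁺] = (−Ka₁ + √(Ka₁² + 4·Ka₁·C)) / 2 = 2.0000e-02 M. pH = -log(2.0000e-02) = 1.70.

pH = 1.70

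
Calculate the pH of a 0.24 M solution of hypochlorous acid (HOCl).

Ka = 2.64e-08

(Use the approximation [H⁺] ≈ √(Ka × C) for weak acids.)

[H⁺] = √(Ka × C) = √(2.64e-08 × 0.24) = 7.9599e-05. pH = -log(7.9599e-05)

pH = 4.10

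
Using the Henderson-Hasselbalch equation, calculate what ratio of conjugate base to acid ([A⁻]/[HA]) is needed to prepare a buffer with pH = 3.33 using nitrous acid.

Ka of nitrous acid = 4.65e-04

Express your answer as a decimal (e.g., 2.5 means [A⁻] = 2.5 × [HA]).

pKa = -log(4.65e-04) = 3.3325. pH = pKa + log([A⁻]/[HA]), so log([A⁻]/[HA]) = pH − pKa = 3.33 − 3.3325 = -0.0025. [A⁻]/[HA] = 10^(-0.0025) = 0.994

[A⁻]/[HA] = 0.994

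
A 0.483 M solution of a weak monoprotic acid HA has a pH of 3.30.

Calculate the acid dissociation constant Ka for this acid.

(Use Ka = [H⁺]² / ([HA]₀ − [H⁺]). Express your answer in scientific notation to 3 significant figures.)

[H⁺] = 10^(−pH) = 10^(−3.30) = 5.012e-04 M. For HA ⇌ H⁺ + A⁻, Ka = [H⁺][A⁻]/[HA] = [H⁺]² / ([HA]₀ − [H⁺]) = (5.012e-04)² / (0.483 − 5.012e-04) = 5.21e-07.

K_a = 5.21e-07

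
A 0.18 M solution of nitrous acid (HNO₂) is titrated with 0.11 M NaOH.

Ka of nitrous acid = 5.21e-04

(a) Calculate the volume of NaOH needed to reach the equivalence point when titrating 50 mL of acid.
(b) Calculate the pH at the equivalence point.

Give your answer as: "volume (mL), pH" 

moles acid = 0.18 × 50/1000 = 0.009 mol; V_base = moles/0.11 × 1000 = 81.8 mL. At equivalence only the conjugate base is present: [A⁻] = 0.009/0.132 = 6.8276e-02 M. Kb = Kw/Ka = 1.92e-11; [OH⁻] = √(Kb × [A⁻]) = 1.1448e-06; pOH = 5.94; pH = 14 - pOH = 8.06.

V = 81.8 mL, pH = 8.06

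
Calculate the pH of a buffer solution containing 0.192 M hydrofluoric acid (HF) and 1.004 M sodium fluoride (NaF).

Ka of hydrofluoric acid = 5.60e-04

pKa = -log(5.60e-04) = 3.25. pH = pKa + log([A⁻]/[HA]) = 3.25 + log(1.004/0.192)

pH = 3.97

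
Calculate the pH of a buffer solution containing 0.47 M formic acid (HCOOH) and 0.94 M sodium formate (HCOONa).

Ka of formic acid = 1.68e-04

pKa = -log(1.68e-04) = 3.77. pH = pKa + log([A⁻]/[HA]) = 3.77 + log(0.94/0.47)

pH = 4.08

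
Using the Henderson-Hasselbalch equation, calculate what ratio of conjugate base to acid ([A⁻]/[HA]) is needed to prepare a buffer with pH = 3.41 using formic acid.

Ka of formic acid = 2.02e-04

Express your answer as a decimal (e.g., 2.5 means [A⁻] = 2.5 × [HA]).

pKa = -log(2.02e-04) = 3.6946. pH = pKa + log([A⁻]/[HA]), so log([A⁻]/[HA]) = pH − pKa = 3.41 − 3.6946 = -0.2846. [A⁻]/[HA] = 10^(-0.2846) = 0.519

[A⁻]/[HA] = 0.519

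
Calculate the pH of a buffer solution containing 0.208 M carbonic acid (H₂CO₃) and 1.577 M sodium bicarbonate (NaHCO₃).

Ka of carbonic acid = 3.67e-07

pKa = -log(3.67e-07) = 6.44. pH = pKa + log([A⁻]/[HA]) = 6.44 + log(1.577/0.208)

pH = 7.32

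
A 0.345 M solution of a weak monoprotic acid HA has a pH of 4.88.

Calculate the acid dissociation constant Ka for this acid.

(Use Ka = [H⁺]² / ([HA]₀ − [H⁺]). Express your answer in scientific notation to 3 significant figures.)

[H⁺] = 10^(−pH) = 10^(−4.88) = 1.318e-05 M. For HA ⇌ H⁺ + A⁻, Ka = [H⁺][A⁻]/[HA] = [H⁺]² / ([HA]₀ − [H⁺]) = (1.318e-05)² / (0.345 − 1.318e-05) = 5.04e-10.

K_a = 5.04e-10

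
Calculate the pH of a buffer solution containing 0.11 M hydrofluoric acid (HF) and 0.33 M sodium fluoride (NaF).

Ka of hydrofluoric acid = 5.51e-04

pKa = -log(5.51e-04) = 3.26. pH = pKa + log([A⁻]/[HA]) = 3.26 + log(0.33/0.11)

pH = 3.74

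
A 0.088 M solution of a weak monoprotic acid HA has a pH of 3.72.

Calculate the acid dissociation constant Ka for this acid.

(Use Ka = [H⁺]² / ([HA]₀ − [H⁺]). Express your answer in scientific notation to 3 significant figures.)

[H⁺] = 10^(−pH) = 10^(−3.72) = 1.905e-04 M. For HA ⇌ H⁺ + A⁻, Ka = [H⁺][A⁻]/[HA] = [H⁺]² / ([HA]₀ − [H⁺]) = (1.905e-04)² / (0.088 − 1.905e-04) = 4.13e-07.

K_a = 4.13e-07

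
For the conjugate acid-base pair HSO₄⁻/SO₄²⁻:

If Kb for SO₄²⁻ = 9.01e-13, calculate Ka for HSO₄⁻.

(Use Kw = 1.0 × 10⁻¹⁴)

For a conjugate pair Ka × Kb = Kw, so Ka = Kw/Kb = 1.0 × 10⁻¹⁴ / 9.01e-13 = 1.11e-02.

K_a = 1.11e-02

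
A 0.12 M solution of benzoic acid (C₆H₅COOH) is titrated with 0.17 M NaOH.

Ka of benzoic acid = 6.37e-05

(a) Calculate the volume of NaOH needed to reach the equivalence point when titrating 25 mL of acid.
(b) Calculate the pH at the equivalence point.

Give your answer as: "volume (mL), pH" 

moles acid = 0.12 × 25/1000 = 0.003 mol; V_base = moles/0.17 × 1000 = 17.6 mL. At equivalence only the conjugate base is present: [A⁻] = 0.003/0.043 = 7.0345e-02 M. Kb = Kw/Ka = 1.57e-10; [OH⁻] = √(Kb × [A⁻]) = 3.3231e-06; pOH = 5.48; pH = 14 - pOH = 8.52.

V = 17.6 mL, pH = 8.52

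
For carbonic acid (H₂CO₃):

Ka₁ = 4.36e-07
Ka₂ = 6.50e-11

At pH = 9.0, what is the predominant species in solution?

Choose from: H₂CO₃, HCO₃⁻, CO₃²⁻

pKa₁ = 6.36, pKa₂ = 10.19. For a polyprotic acid the predominant species crosses at each pKa: below pKa_n the protonated form dominates, above it the deprotonated form does. At pH = 9.0, the predominant species is HCO₃⁻.

HCO₃⁻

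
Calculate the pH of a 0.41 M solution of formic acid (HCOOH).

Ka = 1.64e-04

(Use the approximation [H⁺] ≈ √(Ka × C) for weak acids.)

[H⁺] = √(Ka × C) = √(1.64e-04 × 0.41) = 8.2000e-03. pH = -log(8.2000e-03)

pH = 2.09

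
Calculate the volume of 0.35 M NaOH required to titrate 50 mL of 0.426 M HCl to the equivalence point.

At equivalence: moles acid = moles base. moles HCl = 0.426 × 50/1000 = 0.0213 mol. V_base = moles / 0.35 × 1000 = 60.9 mL.

V_{base} = 60.9 mL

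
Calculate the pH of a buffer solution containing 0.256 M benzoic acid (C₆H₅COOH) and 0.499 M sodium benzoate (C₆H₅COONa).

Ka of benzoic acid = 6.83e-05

pKa = -log(6.83e-05) = 4.17. pH = pKa + log([A⁻]/[HA]) = 4.17 + log(0.499/0.256)

pH = 4.46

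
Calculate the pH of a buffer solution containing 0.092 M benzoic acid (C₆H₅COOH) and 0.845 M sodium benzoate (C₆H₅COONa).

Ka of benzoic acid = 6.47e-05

pKa = -log(6.47e-05) = 4.19. pH = pKa + log([A⁻]/[HA]) = 4.19 + log(0.845/0.092)

pH = 5.15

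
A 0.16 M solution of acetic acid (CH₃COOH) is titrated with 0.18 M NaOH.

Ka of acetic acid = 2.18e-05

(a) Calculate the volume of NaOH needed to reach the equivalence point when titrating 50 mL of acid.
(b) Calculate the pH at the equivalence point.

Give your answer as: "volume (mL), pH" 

moles acid = 0.16 × 50/1000 = 0.008 mol; V_base = moles/0.18 × 1000 = 44.4 mL. At equivalence only the conjugate base is present: [A⁻] = 0.008/0.094 = 8.4706e-02 M. Kb = Kw/Ka = 4.59e-10; [OH⁻] = √(Kb × [A⁻]) = 6.2335e-06; pOH = 5.21; pH = 14 - pOH = 8.79.

V = 44.4 mL, pH = 8.79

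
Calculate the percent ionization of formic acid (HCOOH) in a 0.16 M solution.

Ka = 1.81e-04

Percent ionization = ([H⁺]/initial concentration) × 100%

Using Ka equilibrium: x² + Ka×x - Ka×C = 0. Solving: [H⁺] = 5.2917e-03. Percent = (5.2917e-03/0.16) × 100

Percent ionization = 3.31%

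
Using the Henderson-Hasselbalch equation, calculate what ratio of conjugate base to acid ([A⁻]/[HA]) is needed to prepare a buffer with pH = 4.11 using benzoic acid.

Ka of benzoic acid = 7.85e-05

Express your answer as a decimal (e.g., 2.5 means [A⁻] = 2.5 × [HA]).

pKa = -log(7.85e-05) = 4.1051. pH = pKa + log([A⁻]/[HA]), so log([A⁻]/[HA]) = pH − pKa = 4.11 − 4.1051 = 0.0049. [A⁻]/[HA] = 10^(0.0049) = 1.01

[A⁻]/[HA] = 1.01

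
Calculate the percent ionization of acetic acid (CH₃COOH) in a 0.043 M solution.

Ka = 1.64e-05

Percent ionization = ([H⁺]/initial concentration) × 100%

Using Ka equilibrium: x² + Ka×x - Ka×C = 0. Solving: [H⁺] = 8.3160e-04. Percent = (8.3160e-04/0.043) × 100

Percent ionization = 1.93%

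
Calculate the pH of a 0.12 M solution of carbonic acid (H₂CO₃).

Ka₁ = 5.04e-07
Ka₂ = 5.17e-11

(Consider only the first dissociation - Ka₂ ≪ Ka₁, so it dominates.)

First dissociation dominates. From Ka₁ = [H⁺][HA⁻]/[H₂A], x² + Ka₁·x − Ka₁·C = 0 with C = 0.12 M and Ka₁ = 5.04e-07. Solving: [H⁺] = (−Ka₁ + √(Ka₁² + 4·Ka₁·C)) / 2 = 2.4567e-04 M. pH = -log(2.4567e-04) = 3.61.

pH = 3.61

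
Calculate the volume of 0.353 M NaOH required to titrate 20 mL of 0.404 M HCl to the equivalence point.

At equivalence: moles acid = moles base. moles HCl = 0.404 × 20/1000 = 0.00808 mol. V_base = moles / 0.353 × 1000 = 22.9 mL.

V_{base} = 22.9 mL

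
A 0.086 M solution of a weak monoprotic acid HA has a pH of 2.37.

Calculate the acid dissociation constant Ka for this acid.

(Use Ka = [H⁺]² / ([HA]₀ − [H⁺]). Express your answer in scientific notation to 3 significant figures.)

[H⁺] = 10^(−pH) = 10^(−2.37) = 4.266e-03 M. For HA ⇌ H⁺ + A⁻, Ka = [H⁺][A⁻]/[HA] = [H⁺]² / ([HA]₀ − [H⁺]) = (4.266e-03)² / (0.086 − 4.266e-03) = 2.23e-04.

K_a = 2.23e-04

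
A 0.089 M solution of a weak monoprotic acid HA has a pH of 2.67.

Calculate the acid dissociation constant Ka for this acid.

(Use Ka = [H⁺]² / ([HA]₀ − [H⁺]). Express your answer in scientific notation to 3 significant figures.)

[H⁺] = 10^(−pH) = 10^(−2.67) = 2.138e-03 M. For HA ⇌ H⁺ + A⁻, Ka = [H⁺][A⁻]/[HA] = [H⁺]² / ([HA]₀ − [H⁺]) = (2.138e-03)² / (0.089 − 2.138e-03) = 5.26e-05.

K_a = 5.26e-05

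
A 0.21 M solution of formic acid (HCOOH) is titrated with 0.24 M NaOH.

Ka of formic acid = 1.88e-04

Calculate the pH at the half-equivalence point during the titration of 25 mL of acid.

At half-equivalence [HA] = [A⁻], so Henderson-Hasselbalch gives pH = pKa = -log(1.88e-04) = 3.73.

pH = pKa = 3.73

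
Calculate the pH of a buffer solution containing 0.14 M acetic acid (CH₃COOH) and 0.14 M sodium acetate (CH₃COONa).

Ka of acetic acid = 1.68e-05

pKa = -log(1.68e-05) = 4.77. pH = pKa + log([A⁻]/[HA]) = 4.77 + log(0.14/0.14)

pH = 4.77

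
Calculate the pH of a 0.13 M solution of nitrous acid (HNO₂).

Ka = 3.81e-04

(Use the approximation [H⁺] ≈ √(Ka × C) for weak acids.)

[H⁺] = √(Ka × C) = √(3.81e-04 × 0.13) = 7.0378e-03. pH = -log(7.0378e-03)

pH = 2.15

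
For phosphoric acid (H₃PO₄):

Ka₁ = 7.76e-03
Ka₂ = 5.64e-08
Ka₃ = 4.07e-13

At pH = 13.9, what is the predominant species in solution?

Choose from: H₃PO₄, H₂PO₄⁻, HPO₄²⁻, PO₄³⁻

pKa₁ = 2.11, pKa₂ = 7.25, pKa₃ = 12.39. For a polyprotic acid the predominant species crosses at each pKa: below pKa_n the protonated form dominates, above it the deprotonated form does. At pH = 13.9, the predominant species is PO₄³⁻.

PO₄³⁻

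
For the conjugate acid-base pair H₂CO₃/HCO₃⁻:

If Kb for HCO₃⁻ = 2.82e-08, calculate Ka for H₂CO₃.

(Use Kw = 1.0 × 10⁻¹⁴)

For a conjugate pair Ka × Kb = Kw, so Ka = Kw/Kb = 1.0 × 10⁻¹⁴ / 2.82e-08 = 3.55e-07.

K_a = 3.55e-07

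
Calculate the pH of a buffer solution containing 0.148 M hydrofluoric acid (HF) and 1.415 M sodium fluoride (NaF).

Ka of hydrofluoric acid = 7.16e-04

pKa = -log(7.16e-04) = 3.15. pH = pKa + log([A⁻]/[HA]) = 3.15 + log(1.415/0.148)

pH = 4.13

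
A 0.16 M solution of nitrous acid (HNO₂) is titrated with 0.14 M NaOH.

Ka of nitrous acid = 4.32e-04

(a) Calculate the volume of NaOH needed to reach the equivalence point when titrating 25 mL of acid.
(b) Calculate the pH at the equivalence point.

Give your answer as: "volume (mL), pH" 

moles acid = 0.16 × 25/1000 = 0.004 mol; V_base = moles/0.14 × 1000 = 28.6 mL. At equivalence only the conjugate base is present: [A⁻] = 0.004/0.054 = 7.4667e-02 M. Kb = Kw/Ka = 2.31e-11; [OH⁻] = √(Kb × [A⁻]) = 1.3147e-06; pOH = 5.88; pH = 14 - pOH = 8.12.

V = 28.6 mL, pH = 8.12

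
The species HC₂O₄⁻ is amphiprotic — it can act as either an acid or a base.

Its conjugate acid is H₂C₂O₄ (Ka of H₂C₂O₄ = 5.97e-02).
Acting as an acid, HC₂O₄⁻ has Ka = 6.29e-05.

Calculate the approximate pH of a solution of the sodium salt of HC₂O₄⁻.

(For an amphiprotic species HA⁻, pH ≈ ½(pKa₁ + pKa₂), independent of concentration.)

pKa₁ = -log(5.97e-02) = 1.22; pKa₂ = -log(6.29e-05) = 4.20. For an amphiprotic species, pH ≈ ½(pKa₁ + pKa₂) = ½(1.22 + 4.20) = 2.71.

pH = 2.71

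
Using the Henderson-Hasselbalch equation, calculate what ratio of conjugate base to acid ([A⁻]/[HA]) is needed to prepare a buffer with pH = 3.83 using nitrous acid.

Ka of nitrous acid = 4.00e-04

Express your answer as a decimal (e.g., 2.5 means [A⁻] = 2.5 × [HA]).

pKa = -log(4.00e-04) = 3.3979. pH = pKa + log([A⁻]/[HA]), so log([A⁻]/[HA]) = pH − pKa = 3.83 − 3.3979 = 0.4321. [A⁻]/[HA] = 10^(0.4321) = 2.70

[A⁻]/[HA] = 2.70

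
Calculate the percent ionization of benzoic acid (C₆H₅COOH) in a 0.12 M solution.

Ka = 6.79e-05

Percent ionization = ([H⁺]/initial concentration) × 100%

Using Ka equilibrium: x² + Ka×x - Ka×C = 0. Solving: [H⁺] = 2.8207e-03. Percent = (2.8207e-03/0.12) × 100

Percent ionization = 2.35%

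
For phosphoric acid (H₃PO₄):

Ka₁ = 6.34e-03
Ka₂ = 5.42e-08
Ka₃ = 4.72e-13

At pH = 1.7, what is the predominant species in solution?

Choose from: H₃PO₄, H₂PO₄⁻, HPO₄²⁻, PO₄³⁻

pKa₁ = 2.20, pKa₂ = 7.27, pKa₃ = 12.33. For a polyprotic acid the predominant species crosses at each pKa: below pKa_n the protonated form dominates, above it the deprotonated form does. At pH = 1.7, the predominant species is H₃PO₄.

H₃PO₄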